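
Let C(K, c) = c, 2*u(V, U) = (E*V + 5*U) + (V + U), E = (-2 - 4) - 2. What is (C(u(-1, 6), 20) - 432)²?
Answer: 169744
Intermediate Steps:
E = -8 (E = -6 - 2 = -8)
u(V, U) = 3*U - 7*V/2 (u(V, U) = ((-8*V + 5*U) + (V + U))/2 = ((-8*V + 5*U) + (U + V))/2 = (-7*V + 6*U)/2 = 3*U - 7*V/2)
(C(u(-1, 6), 20) - 432)² = (20 - 432)² = (-412)² = 169744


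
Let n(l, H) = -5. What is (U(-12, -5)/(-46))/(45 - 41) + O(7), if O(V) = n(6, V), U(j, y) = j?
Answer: -227/46 ≈ -4.9348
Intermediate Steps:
O(V) = -5
(U(-12, -5)/(-46))/(45 - 41) + O(7) = (-12/(-46))/(45 - 41) - 5 = (-12*(-1/46))/4 - 5 = (1/4)*(6/23) - 5 = 3/46 - 5 = -227/46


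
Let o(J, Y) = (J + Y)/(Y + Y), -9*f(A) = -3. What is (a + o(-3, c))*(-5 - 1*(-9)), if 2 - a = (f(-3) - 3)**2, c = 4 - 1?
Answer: -184/9 ≈ -20.444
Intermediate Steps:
f(A) = 1/3 (f(A) = -1/9*(-3) = 1/3)
c = 3
o(J, Y) = (J + Y)/(2*Y) (o(J, Y) = (J + Y)/((2*Y)) = (J + Y)*(1/(2*Y)) = (J + Y)/(2*Y))
a = -46/9 (a = 2 - (1/3 - 3)**2 = 2 - (-8/3)**2 = 2 - 1*64/9 = 2 - 64/9 = -46/9 ≈ -5.1111)
(a + o(-3, c))*(-5 - 1*(-9)) = (-46/9 + (1/2)*(-3 + 3)/3)*(-5 - 1*(-9)) = (-46/9 + (1/2)*(1/3)*0)*(-5 + 9) = (-46/9 + 0)*4 = -46/9*4 = -184/9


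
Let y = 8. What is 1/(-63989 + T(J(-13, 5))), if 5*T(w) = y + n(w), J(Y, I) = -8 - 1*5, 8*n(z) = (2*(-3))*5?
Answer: -20/1279763 ≈ -1.5628e-5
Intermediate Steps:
n(z) = -15/4 (n(z) = ((2*(-3))*5)/8 = (-6*5)/8 = (1/8)*(-30) = -15/4)
J(Y, I) = -13 (J(Y, I) = -8 - 5 = -13)
T(w) = 17/20 (T(w) = (8 - 15/4)/5 = (1/5)*(17/4) = 17/20)
1/(-63989 + T(J(-13, 5))) = 1/(-63989 + 17/20) = 1/(-1279763/20) = -20/1279763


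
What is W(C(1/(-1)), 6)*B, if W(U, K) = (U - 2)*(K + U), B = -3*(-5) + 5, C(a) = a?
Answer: -300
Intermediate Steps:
B = 20 (B = 15 + 5 = 20)
W(U, K) = (-2 + U)*(K + U)
W(C(1/(-1)), 6)*B = ((1/(-1))**2 - 2*6 - 2/(-1) + 6/(-1))*20 = ((-1)**2 - 12 - 2*(-1) + 6*(-1))*20 = (1 - 12 + 2 - 6)*20 = -15*20 = -300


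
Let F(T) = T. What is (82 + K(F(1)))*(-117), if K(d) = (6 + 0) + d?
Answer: -10413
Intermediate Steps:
K(d) = 6 + d
(82 + K(F(1)))*(-117) = (82 + (6 + 1))*(-117) = (82 + 7)*(-117) = 89*(-117) = -10413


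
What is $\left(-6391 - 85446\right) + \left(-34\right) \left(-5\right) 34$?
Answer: $-86057$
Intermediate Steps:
$\left(-6391 - 85446\right) + \left(-34\right) \left(-5\right) 34 = -91837 + 170 \cdot 34 = -91837 + 5780 = -86057$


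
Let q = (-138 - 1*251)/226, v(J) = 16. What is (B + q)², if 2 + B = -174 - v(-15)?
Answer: 1916775961/51076 ≈ 37528.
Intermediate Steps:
B = -192 (B = -2 + (-174 - 1*16) = -2 + (-174 - 16) = -2 - 190 = -192)
q = -389/226 (q = (-138 - 251)*(1/226) = -389*1/226 = -389/226 ≈ -1.7212)
(B + q)² = (-192 - 389/226)² = (-43781/226)² = 1916775961/51076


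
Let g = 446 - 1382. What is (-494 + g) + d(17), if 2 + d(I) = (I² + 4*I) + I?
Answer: -1058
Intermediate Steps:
d(I) = -2 + I² + 5*I (d(I) = -2 + ((I² + 4*I) + I) = -2 + (I² + 5*I) = -2 + I² + 5*I)
g = -936
(-494 + g) + d(17) = (-494 - 936) + (-2 + 17² + 5*17) = -1430 + (-2 + 289 + 85) = -1430 + 372 = -1058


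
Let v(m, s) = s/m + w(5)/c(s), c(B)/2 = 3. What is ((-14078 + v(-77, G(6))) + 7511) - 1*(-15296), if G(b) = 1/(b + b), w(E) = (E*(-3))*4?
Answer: 8056355/924 ≈ 8719.0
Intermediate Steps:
c(B) = 6 (c(B) = 2*3 = 6)
w(E) = -12*E (w(E) = -3*E*4 = -12*E)
G(b) = 1/(2*b)
v(m, s) = -10 + s/m (v(m, s) = s/m - 12*5/6 = s/m - 60*⅙ = s/m - 10 = -10 + s/m)
((-14078 + v(-77, G(6))) + 7511) - 1*(-15296) = ((-14078 + (-10 + ((½)/6)/(-77))) + 7511) - 1*(-15296) = ((-14078 + (-10 + ((½)*(⅙))*(-1/77))) + 7511) + 15296 = ((-14078 + (-10 + (1/12)*(-1/77))) + 7511) + 15296 = ((-14078 + (-10 - 1/924)) + 7511) + 15296 = ((-14078 - 9241/924) + 7511) + 15296 = (-13017313/924 + 7511) + 15296 = -6077149/924 + 15296 = 8056355/924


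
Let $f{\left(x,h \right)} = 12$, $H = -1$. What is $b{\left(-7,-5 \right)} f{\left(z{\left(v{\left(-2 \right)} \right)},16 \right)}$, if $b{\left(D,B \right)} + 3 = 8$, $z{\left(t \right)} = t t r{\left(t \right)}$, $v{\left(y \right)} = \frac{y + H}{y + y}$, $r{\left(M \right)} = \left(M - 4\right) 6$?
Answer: $60$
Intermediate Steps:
$r{\left(M \right)} = -24 + 6 M$ ($r{\left(M \right)} = \left(-4 + M\right) 6 = -24 + 6 M$)
$v{\left(y \right)} = \frac{-1 + y}{2 y}$ ($v{\left(y \right)} = \frac{y - 1}{y + y} = \frac{-1 + y}{2 y}$)
$z{\left(t \right)} = t^{2} \left(-24 + 6 t\right)$ ($z{\left(t \right)} = t t \left(-24 + 6 t\right) = t^{2} \left(-24 + 6 t\right)$)
$b{\left(D,B \right)} = 5$ ($b{\left(D,B \right)} = -3 + 8 = 5$)
$b{\left(-7,-5 \right)} f{\left(z{\left(v{\left(-2 \right)} \right)},16 \right)} = 5 \cdot 12 = 60$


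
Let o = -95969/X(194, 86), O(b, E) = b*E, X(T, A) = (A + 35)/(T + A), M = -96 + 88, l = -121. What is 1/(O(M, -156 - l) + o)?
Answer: -121/26837440 ≈ -4.5086e-6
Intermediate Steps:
M = -8
X(T, A) = (35 + A)/(A + T)
O(b, E) = E*b
o = -26871320/121 (o = -95969*(86 + 194)/(35 + 86) = -95969/(121/280) = -95969/((1/280)*121) = -95969/121/280 = -95969*280/121 = -26871320/121 ≈ -2.2208e+5)
1/(O(M, -156 - l) + o) = 1/((-156 - 1*(-121))*(-8) - 26871320/121) = 1/((-156 + 121)*(-8) - 26871320/121) = 1/(-35*(-8) - 26871320/121) = 1/(280 - 26871320/121) = 1/(-26837440/121) = -121/26837440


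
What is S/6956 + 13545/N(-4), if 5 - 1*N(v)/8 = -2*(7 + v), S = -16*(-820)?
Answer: 23843395/153032 ≈ 155.81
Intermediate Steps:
S = 13120
N(v) = 152 + 16*v (N(v) = 40 - (-16)*(7 + v) = 40 - 8*(-14 - 2*v) = 40 + (112 + 16*v) = 152 + 16*v)
S/6956 + 13545/N(-4) = 13120/6956 + 13545/(152 + 16*(-4)) = 13120*(1/6956) + 13545/(152 - 64) = 3280/1739 + 13545/88 = 23843395/153032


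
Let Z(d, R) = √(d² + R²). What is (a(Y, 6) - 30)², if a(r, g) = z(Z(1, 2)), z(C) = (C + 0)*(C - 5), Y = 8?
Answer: 750 + 250*√5 ≈ 1309.0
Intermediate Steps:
Z(d, R) = √(R² + d²)
z(C) = C*(-5 + C)
a(r, g) = √5*(-5 + √5) (a(r, g) = √(2² + 1²)*(-5 + √(2² + 1²)) = √(4 + 1)*(-5 + √(4 + 1)) = √5*(-5 + √5))
(a(Y, 6) - 30)² = ((5 - 5*√5) - 30)² = (-25 - 5*√5)²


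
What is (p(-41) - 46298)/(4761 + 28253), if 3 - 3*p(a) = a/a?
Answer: -69446/49521 ≈ -1.4024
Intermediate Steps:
p(a) = ⅔ (p(a) = 1 - a/(3*a) = 1 - ⅓*1 = 1 - ⅓ = ⅔)
(p(-41) - 46298)/(4761 + 28253) = (⅔ - 46298)/(4761 + 28253) = -138892/3/33014 = -138892/3*1/33014 = -69446/49521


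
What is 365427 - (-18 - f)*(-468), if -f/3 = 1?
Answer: 358407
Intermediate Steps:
f = -3 (f = -3*1 = -3)
365427 - (-18 - f)*(-468) = 365427 - (-18 - 1*(-3))*(-468) = 365427 - (-18 + 3)*(-468) = 365427 - (-15)*(-468) = 365427 - 1*7020 = 365427 - 7020 = 358407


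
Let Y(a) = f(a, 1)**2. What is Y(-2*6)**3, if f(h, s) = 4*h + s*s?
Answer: 10779215329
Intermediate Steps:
f(h, s) = s**2 + 4*h (f(h, s) = 4*h + s**2 = s**2 + 4*h)
Y(a) = (1 + 4*a)**2 (Y(a) = (1**2 + 4*a)**2 = (1 + 4*a)**2)
Y(-2*6)**3 = ((1 + 4*(-2*6))**2)**3 = ((1 + 4*(-12))**2)**3 = ((1 - 48)**2)**3 = ((-47)**2)**3 = 2209**3 = 10779215329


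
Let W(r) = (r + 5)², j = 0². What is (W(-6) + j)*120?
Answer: 120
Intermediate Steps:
j = 0
W(r) = (5 + r)²
(W(-6) + j)*120 = ((5 - 6)² + 0)*120 = ((-1)² + 0)*120 = (1 + 0)*120 = 1*120 = 120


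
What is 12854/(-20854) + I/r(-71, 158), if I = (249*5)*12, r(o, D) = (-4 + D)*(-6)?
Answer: -13476494/802879 ≈ -16.785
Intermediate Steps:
r(o, D) = 24 - 6*D
I = 14940 (I = 1245*12 = 14940)
12854/(-20854) + I/r(-71, 158) = 12854/(-20854) + 14940/(24 - 6*158) = 12854*(-1/20854) + 14940/(24 - 948) = -6427/10427 + 14940/(-924) = -6427/10427 + 14940*(-1/924) = -6427/10427 - 1245/77 = -13476494/802879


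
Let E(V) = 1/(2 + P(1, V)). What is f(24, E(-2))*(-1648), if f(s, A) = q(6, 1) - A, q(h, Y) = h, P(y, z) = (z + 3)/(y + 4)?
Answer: -100528/11 ≈ -9138.9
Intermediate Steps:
P(y, z) = (3 + z)/(4 + y)
E(V) = 1/(13/5 + V/5) (E(V) = 1/(2 + (3 + V)/(4 + 1)) = 1/(2 + (3 + V)/5) = 1/(2 + (⅗ + V/5)) = 1/(13/5 + V/5))
f(s, A) = 6 - A
f(24, E(-2))*(-1648) = (6 - 5/(13 - 2))*(-1648) = (6 - 5/11)*(-1648) = (61/11)*(-1648) = -100528/11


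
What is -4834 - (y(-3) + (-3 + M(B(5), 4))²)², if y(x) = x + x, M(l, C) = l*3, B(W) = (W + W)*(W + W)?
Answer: -7779774043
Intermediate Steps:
B(W) = 4*W² (B(W) = (2*W)*(2*W) = 4*W²)
M(l, C) = 3*l
y(x) = 2*x
-4834 - (y(-3) + (-3 + M(B(5), 4))²)² = -4834 - (2*(-3) + (-3 + 3*(4*5²))²)² = -4834 - (-6 + (-3 + 3*(4*25))²)² = -4834 - (-6 + (-3 + 3*100)²)² = -4834 - (-6 + (-3 + 300)²)² = -4834 - (-6 + 297²)² = -4834 - (-6 + 88209)² = -4834 - 1*88203² = -4834 - 1*7779769209 = -4834 - 7779769209 = -7779774043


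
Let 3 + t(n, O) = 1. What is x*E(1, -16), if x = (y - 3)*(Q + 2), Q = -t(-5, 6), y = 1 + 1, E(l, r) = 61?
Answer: -244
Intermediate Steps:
t(n, O) = -2 (t(n, O) = -3 + 1 = -2)
y = 2
Q = 2 (Q = -1*(-2) = 2)
x = -4 (x = (2 - 3)*(2 + 2) = -1*4 = -4)
x*E(1, -16) = -4*61 = -244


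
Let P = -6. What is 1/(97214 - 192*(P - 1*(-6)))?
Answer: 1/97214 ≈ 1.0287e-5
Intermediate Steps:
1/(97214 - 192*(P - 1*(-6))) = 1/(97214 - 192*(-6 - 1*(-6))) = 1/(97214 - 192*(-6 + 6)) = 1/(97214 - 192*0) = 1/(97214 + 0) = 1/97214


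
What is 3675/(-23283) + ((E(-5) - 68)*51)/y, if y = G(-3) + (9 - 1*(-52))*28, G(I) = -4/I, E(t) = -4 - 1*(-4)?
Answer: -21756811/9949602 ≈ -2.1867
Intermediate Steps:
E(t) = 0 (E(t) = -4 + 4 = 0)
y = 5128/3 (y = -4/(-3) + (9 - 1*(-52))*28 = -4*(-⅓) + (9 + 52)*28 = 4/3 + 61*28 = 4/3 + 1708 = 5128/3 ≈ 1709.3)
3675/(-23283) + ((E(-5) - 68)*51)/y = 3675/(-23283) + ((0 - 68)*51)/(5128/3) = 3675*(-1/23283) - 68*51*(3/5128) = -1225/7761 - 3468*3/5128 = -1225/7761 - 2601/1282 = -21756811/9949602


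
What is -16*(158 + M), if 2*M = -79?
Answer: -1896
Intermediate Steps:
M = -79/2 (M = (½)*(-79) = -79/2 ≈ -39.500)
-16*(158 + M) = -16*(158 - 79/2) = -16*237/2 = -1896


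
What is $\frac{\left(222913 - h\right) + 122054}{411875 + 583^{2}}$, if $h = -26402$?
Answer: $\frac{371369}{751764} \approx 0.494$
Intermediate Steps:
$\frac{\left(222913 - h\right) + 122054}{411875 + 583^{2}} = \frac{\left(222913 - -26402\right) + 122054}{411875 + 583^{2}} = \frac{\left(222913 + 26402\right) + 122054}{411875 + 339889} = \frac{249315 + 122054}{751764} = 371369 \cdot \frac{1}{751764} = \frac{371369}{751764}$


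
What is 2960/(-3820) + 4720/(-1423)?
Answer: -1112124/271793 ≈ -4.0918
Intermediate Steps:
2960/(-3820) + 4720/(-1423) = 2960*(-1/3820) + 4720*(-1/1423) = -148/191 - 4720/1423 = -1112124/271793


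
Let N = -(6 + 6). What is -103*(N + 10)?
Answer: 206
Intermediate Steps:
N = -12 (N = -1*12 = -12)
-103*(N + 10) = -103*(-12 + 10) = -103*(-2) = 206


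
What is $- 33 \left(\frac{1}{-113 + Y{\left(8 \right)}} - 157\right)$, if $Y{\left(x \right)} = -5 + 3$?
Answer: $\frac{595848}{115} \approx 5181.3$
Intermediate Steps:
$Y{\left(x \right)} = -2$
$- 33 \left(\frac{1}{-113 + Y{\left(8 \right)}} - 157\right) = - 33 \left(\frac{1}{-113 - 2} - 157\right) = - 33 \left(\frac{1}{-115} - 157\right) = - 33 \left(- \frac{1}{115} - 157\right) = \left(-33\right) \left(- \frac{18056}{115}\right) = \frac{595848}{115}$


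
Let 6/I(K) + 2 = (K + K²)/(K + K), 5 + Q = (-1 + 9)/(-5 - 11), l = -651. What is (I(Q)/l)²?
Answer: 64/13608721 ≈ 4.7029e-6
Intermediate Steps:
Q = -11/2 (Q = -5 + (-1 + 9)/(-5 - 11) = -5 + 8/(-16) = -5 + 8*(-1/16) = -5 - ½ = -11/2 ≈ -5.5000)
I(K) = 6/(-2 + (K + K²)/(2*K)) (I(K) = 6/(-2 + (K + K²)/(K + K)) = 6/(-2 + (K + K²)/((2*K))) = 6/(-2 + (K + K²)*(1/(2*K))) = 6/(-2 + (K + K²)/(2*K)))
(I(Q)/l)² = ((12/(-3 - 11/2))/(-651))² = ((12/(-17/2))*(-1/651))² = ((12*(-2/17))*(-1/651))² = (-24/17*(-1/651))² = (8/3689)² = 64/13608721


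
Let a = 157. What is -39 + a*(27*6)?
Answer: 25395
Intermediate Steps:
-39 + a*(27*6) = -39 + 157*(27*6) = -39 + 157*162 = -39 + 25434 = 25395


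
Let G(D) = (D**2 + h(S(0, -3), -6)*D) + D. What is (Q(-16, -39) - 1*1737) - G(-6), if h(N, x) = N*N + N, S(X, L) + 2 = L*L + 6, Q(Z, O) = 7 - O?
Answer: -629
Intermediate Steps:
S(X, L) = 4 + L**2 (S(X, L) = -2 + (L*L + 6) = -2 + (L**2 + 6) = -2 + (6 + L**2) = 4 + L**2)
h(N, x) = N + N**2 (h(N, x) = N**2 + N = N + N**2)
G(D) = D**2 + 183*D (G(D) = (D**2 + ((4 + (-3)**2)*(1 + (4 + (-3)**2)))*D) + D = (D**2 + ((4 + 9)*(1 + (4 + 9)))*D) + D = (D**2 + (13*(1 + 13))*D) + D = (D**2 + (13*14)*D) + D = (D**2 + 182*D) + D = D**2 + 183*D)
(Q(-16, -39) - 1*1737) - G(-6) = ((7 - 1*(-39)) - 1*1737) - (-6)*(183 - 6) = ((7 + 39) - 1737) - (-6)*177 = (46 - 1737) - 1*(-1062) = -1691 + 1062 = -629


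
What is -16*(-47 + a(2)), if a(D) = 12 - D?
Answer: 592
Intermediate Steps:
-16*(-47 + a(2)) = -16*(-47 + (12 - 1*2)) = -16*(-47 + (12 - 2)) = -16*(-47 + 10) = -16*(-37) = 592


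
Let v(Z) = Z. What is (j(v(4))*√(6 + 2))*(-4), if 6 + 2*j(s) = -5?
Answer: 44*√2 ≈ 62.225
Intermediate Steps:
j(s) = -11/2 (j(s) = -3 + (½)*(-5) = -3 - 5/2 = -11/2)
(j(v(4))*√(6 + 2))*(-4) = -11*√(6 + 2)/2*(-4) = -11*√2*(-4) = 44*√2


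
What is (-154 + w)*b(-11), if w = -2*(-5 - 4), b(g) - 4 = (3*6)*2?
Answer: -5440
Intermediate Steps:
b(g) = 40 (b(g) = 4 + (3*6)*2 = 4 + 18*2 = 4 + 36 = 40)
w = 18 (w = -2*(-9) = 18)
(-154 + w)*b(-11) = (-154 + 18)*40 = -136*40 = -5440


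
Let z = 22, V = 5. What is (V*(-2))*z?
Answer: -220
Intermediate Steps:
(V*(-2))*z = (5*(-2))*22 = -10*22 = -220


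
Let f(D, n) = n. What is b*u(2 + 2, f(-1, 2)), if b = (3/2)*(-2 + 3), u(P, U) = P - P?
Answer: 0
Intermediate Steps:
u(P, U) = 0
b = 3/2 (b = (3*(1/2))*1 = (3/2)*1 = 3/2 ≈ 1.5000)
b*u(2 + 2, f(-1, 2)) = (3/2)*0 = 0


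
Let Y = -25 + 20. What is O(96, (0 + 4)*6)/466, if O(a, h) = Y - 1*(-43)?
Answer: 19/233 ≈ 0.081545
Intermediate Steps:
Y = -5
O(a, h) = 38 (O(a, h) = -5 - 1*(-43) = -5 + 43 = 38)
O(96, (0 + 4)*6)/466 = 38/466 = 38*(1/466) = 19/233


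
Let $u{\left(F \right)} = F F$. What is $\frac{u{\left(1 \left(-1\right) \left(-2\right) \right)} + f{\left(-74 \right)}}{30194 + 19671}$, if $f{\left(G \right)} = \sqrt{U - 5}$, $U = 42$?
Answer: $\frac{4}{49865} + \frac{\sqrt{37}}{49865} \approx 0.0002022$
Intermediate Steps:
$f{\left(G \right)} = \sqrt{37}$ ($f{\left(G \right)} = \sqrt{42 - 5} = \sqrt{37}$)
$u{\left(F \right)} = F^{2}$
$\frac{u{\left(1 \left(-1\right) \left(-2\right) \right)} + f{\left(-74 \right)}}{30194 + 19671} = \frac{\left(1 \left(-1\right) \left(-2\right)\right)^{2} + \sqrt{37}}{30194 + 19671} = \frac{\left(\left(-1\right) \left(-2\right)\right)^{2} + \sqrt{37}}{49865} = \left(2^{2} + \sqrt{37}\right) \frac{1}{49865} = \left(4 + \sqrt{37}\right) \frac{1}{49865} = \frac{4}{49865} + \frac{\sqrt{37}}{49865}$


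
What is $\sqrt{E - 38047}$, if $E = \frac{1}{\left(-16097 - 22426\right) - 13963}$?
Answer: $\frac{i \sqrt{104811122169698}}{52486} \approx 195.06 i$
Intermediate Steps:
$E = - \frac{1}{52486}$ ($E = \frac{1}{-38523 - 13963} = \frac{1}{-52486} = - \frac{1}{52486} \approx -1.9053 \cdot 10^{-5}$)
$\sqrt{E - 38047} = \sqrt{- \frac{1}{52486} - 38047} = \sqrt{- \frac{1996934843}{52486}} = \frac{i \sqrt{104811122169698}}{52486}$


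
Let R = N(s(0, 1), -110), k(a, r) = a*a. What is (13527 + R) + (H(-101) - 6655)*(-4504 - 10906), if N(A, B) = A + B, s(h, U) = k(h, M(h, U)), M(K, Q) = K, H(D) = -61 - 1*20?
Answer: 103815177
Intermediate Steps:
H(D) = -81 (H(D) = -61 - 20 = -81)
k(a, r) = a**2
s(h, U) = h**2
R = -110 (R = 0**2 - 110 = 0 - 110 = -110)
(13527 + R) + (H(-101) - 6655)*(-4504 - 10906) = (13527 - 110) + (-81 - 6655)*(-4504 - 10906) = 13417 - 6736*(-15410) = 13417 + 103801760 = 103815177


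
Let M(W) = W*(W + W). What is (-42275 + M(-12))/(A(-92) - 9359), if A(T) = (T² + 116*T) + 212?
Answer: 41987/11355 ≈ 3.6977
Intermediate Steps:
A(T) = 212 + T² + 116*T
M(W) = 2*W² (M(W) = W*(2*W) = 2*W²)
(-42275 + M(-12))/(A(-92) - 9359) = (-42275 + 2*(-12)²)/((212 + (-92)² + 116*(-92)) - 9359) = (-42275 + 2*144)/((212 + 8464 - 10672) - 9359) = (-42275 + 288)/(-1996 - 9359) = -41987/(-11355) = -41987*(-1/11355) = 41987/11355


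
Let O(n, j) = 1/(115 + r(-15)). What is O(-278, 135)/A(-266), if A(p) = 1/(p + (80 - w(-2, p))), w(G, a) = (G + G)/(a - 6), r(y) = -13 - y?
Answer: -973/612 ≈ -1.5899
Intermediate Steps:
w(G, a) = 2*G/(-6 + a) (w(G, a) = (2*G)/(-6 + a) = 2*G/(-6 + a))
O(n, j) = 1/117 (O(n, j) = 1/(115 + (-13 - 1*(-15))) = 1/(115 + (-13 + 15)) = 1/(115 + 2) = 1/117)
A(p) = 1/(80 + p + 4/(-6 + p)) (A(p) = 1/(p + (80 - 2*(-2)/(-6 + p))) = 1/(p + (80 - (-4)/(-6 + p))) = 1/(p + (80 + 4/(-6 + p))) = 1/(80 + p + 4/(-6 + p)))
O(-278, 135)/A(-266) = 1/(117*(((-6 - 266)/(4 + (-6 - 266)*(80 - 266))))) = 1/(117*((-272/(4 - 272*(-186))))) = 1/(117*((-272/(4 + 50592)))) = 1/(117*((-272/50596))) = 1/(117*(((1/50596)*(-272)))) = 1/(117*(-68/12649)) = (1/117)*(-12649/68) = -973/612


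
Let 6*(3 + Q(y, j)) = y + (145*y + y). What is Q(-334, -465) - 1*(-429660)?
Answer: 421474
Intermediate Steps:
Q(y, j) = -3 + 49*y/2 (Q(y, j) = -3 + (y + (145*y + y))/6 = -3 + (y + 146*y)/6 = -3 + (147*y)/6 = -3 + 49*y/2)
Q(-334, -465) - 1*(-429660) = (-3 + (49/2)*(-334)) - 1*(-429660) = (-3 - 8183) + 429660 = -8186 + 429660 = 421474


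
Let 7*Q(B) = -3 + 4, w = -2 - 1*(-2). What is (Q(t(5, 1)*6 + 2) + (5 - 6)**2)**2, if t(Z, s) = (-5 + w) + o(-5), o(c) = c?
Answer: 64/49 ≈ 1.3061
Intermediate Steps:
w = 0 (w = -2 + 2 = 0)
t(Z, s) = -10 (t(Z, s) = (-5 + 0) - 5 = -5 - 5 = -10)
Q(B) = 1/7 (Q(B) = (-3 + 4)/7 = (1/7)*1 = 1/7)
(Q(t(5, 1)*6 + 2) + (5 - 6)**2)**2 = (1/7 + (5 - 6)**2)**2 = (1/7 + (-1)**2)**2 = (1/7 + 1)**2 = (8/7)**2 = 64/49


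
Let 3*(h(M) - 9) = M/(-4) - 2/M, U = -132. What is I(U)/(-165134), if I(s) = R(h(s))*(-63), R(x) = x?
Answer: 27727/3632948 ≈ 0.0076321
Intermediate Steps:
h(M) = 9 - 2/(3*M) - M/12 (h(M) = 9 + (M/(-4) - 2/M)/3 = 9 + (M*(-1/4) - 2/M)/3 = 9 + (-M/4 - 2/M)/3 = 9 + (-2/M - M/4)/3 = 9 + (-2/(3*M) - M/12) = 9 - 2/(3*M) - M/12)
I(s) = -567 + 42/s + 21*s/4 (I(s) = (9 - 2/(3*s) - s/12)*(-63) = -567 + 42/s + 21*s/4)
I(U)/(-165134) = (-567 + 42/(-132) + (21/4)*(-132))/(-165134) = (-567 + 42*(-1/132) - 693)*(-1/165134) = (-567 - 7/22 - 693)*(-1/165134) = -27727/22*(-1/165134) = 27727/3632948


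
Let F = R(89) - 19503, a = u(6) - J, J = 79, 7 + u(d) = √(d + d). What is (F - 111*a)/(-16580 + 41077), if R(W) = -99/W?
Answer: -886272/2180233 - 222*√3/24497 ≈ -0.42220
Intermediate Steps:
u(d) = -7 + √2*√d (u(d) = -7 + √(d + d) = -7 + √(2*d) = -7 + √2*√d)
a = -86 + 2*√3 (a = (-7 + √2*√6) - 1*79 = (-7 + 2*√3) - 79 = -86 + 2*√3 ≈ -82.536)
F = -1735866/89 (F = -99/89 - 19503 = -1735866/89 ≈ -19504.)
(F - 111*a)/(-16580 + 41077) = (-1735866/89 - 111*(-86 + 2*√3))/(-16580 + 41077) = (-1735866/89 + (9546 - 222*√3))/24497 = (-886272/89 - 222*√3)*(1/24497) = -886272/2180233 - 222*√3/24497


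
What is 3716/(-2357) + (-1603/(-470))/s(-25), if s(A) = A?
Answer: -47441271/27694750 ≈ -1.7130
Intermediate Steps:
3716/(-2357) + (-1603/(-470))/s(-25) = 3716/(-2357) - 1603/(-470)/(-25) = 3716*(-1/2357) - 1603*(-1/470)*(-1/25) = -3716/2357 + (1603/470)*(-1/25) = -3716/2357 - 1603/11750 = -47441271/27694750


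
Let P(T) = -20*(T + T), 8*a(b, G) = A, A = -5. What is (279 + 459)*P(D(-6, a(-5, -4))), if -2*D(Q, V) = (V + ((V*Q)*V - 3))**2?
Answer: 67307445/128 ≈ 5.2584e+5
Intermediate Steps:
a(b, G) = -5/8 (a(b, G) = (1/8)*(-5) = -5/8)
D(Q, V) = -(-3 + V + Q*V**2)**2/2 (D(Q, V) = -(V + ((V*Q)*V - 3))**2/2 = -(V + ((Q*V)*V - 3))**2/2 = -(V + (Q*V**2 - 3))**2/2 = -(V + (-3 + Q*V**2))**2/2 = -(-3 + V + Q*V**2)**2/2)
P(T) = -40*T
(279 + 459)*P(D(-6, a(-5, -4))) = (279 + 459)*(-(-20)*(-3 - 5/8 - 6*(-5/8)**2)**2) = 738*(-(-20)*(-3 - 5/8 - 6*25/64)**2) = 738*(-(-20)*(-3 - 5/8 - 75/32)**2) = 738*(-(-20)*(-191/32)**2) = 738*(-(-20)*36481/1024) = 738*(-40*(-36481/2048)) = 738*(182405/256) = 67307445/128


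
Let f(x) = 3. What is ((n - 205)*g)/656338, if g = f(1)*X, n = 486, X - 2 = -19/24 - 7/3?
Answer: -7587/5250704 ≈ -0.0014449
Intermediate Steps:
X = -9/8 (X = 2 + (-19/24 - 7/3) = 2 - 25/8 = -9/8 ≈ -1.1250)
g = -27/8 (g = 3*(-9/8) = -27/8 ≈ -3.3750)
((n - 205)*g)/656338 = ((486 - 205)*(-27/8))/656338 = (281*(-27/8))*(1/656338) = -7587/8*1/656338 = -7587/5250704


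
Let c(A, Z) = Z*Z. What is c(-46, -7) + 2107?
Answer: 2156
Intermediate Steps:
c(A, Z) = Z²
c(-46, -7) + 2107 = (-7)² + 2107 = 49 + 2107 = 2156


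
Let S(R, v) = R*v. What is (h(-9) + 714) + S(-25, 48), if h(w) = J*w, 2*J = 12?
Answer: -540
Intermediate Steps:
J = 6 (J = (½)*12 = 6)
h(w) = 6*w
(h(-9) + 714) + S(-25, 48) = (6*(-9) + 714) - 25*48 = (-54 + 714) - 1200 = 660 - 1200 = -540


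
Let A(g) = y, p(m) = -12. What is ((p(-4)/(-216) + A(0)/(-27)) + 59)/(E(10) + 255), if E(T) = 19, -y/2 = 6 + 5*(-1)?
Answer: 3193/14796 ≈ 0.21580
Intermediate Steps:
y = -2 (y = -2*(6 + 5*(-1)) = -2*(6 - 5) = -2*1 = -2)
A(g) = -2
((p(-4)/(-216) + A(0)/(-27)) + 59)/(E(10) + 255) = ((-12/(-216) - 2/(-27)) + 59)/(19 + 255) = ((-12*(-1/216) - 2*(-1/27)) + 59)/274 = ((1/18 + 2/27) + 59)*(1/274) = (7/54 + 59)*(1/274) = (3193/54)*(1/274) = 3193/14796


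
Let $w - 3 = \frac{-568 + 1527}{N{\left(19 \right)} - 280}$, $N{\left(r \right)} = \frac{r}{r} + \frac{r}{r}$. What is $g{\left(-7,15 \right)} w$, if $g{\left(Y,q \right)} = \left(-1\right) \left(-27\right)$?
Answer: $- \frac{3375}{278} \approx -12.14$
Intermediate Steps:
$g{\left(Y,q \right)} = 27$
$N{\left(r \right)} = 2$ ($N{\left(r \right)} = 1 + 1 = 2$)
$w = - \frac{125}{278}$ ($w = 3 + \frac{-568 + 1527}{2 - 280} = 3 + \frac{959}{-278} = 3 + 959 \left(- \frac{1}{278}\right) = 3 - \frac{959}{278} = - \frac{125}{278} \approx -0.44964$)
$g{\left(-7,15 \right)} w = 27 \left(- \frac{125}{278}\right) = - \frac{3375}{278}$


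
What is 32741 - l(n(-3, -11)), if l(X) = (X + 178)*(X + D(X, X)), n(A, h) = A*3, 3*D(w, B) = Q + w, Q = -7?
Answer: 105490/3 ≈ 35163.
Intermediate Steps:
D(w, B) = -7/3 + w/3 (D(w, B) = (-7 + w)/3 = -7/3 + w/3)
n(A, h) = 3*A
l(X) = (178 + X)*(-7/3 + 4*X/3) (l(X) = (X + 178)*(X + (-7/3 + X/3)) = (178 + X)*(-7/3 + 4*X/3))
32741 - l(n(-3, -11)) = 32741 - (-1246/3 + 235*(3*(-3)) + 4*(3*(-3))**2/3) = 32741 - (-1246/3 + 235*(-9) + (4/3)*(-9)**2) = 32741 - (-1246/3 - 2115 + (4/3)*81) = 32741 - (-1246/3 - 2115 + 108) = 32741 - 1*(-7267/3) = 32741 + 7267/3 = 105490/3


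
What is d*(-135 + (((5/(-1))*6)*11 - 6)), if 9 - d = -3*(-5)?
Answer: 2826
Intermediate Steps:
d = -6 (d = 9 - (-3)*(-5) = 9 - 1*15 = 9 - 15 = -6)
d*(-135 + (((5/(-1))*6)*11 - 6)) = -6*(-135 + (((5/(-1))*6)*11 - 6)) = -6*(-135 + (((5*(-1))*6)*11 - 6)) = -6*(-135 + (-5*6*11 - 6)) = -6*(-135 + (-30*11 - 6)) = -6*(-135 + (-330 - 6)) = -6*(-135 - 336) = -6*(-471) = 2826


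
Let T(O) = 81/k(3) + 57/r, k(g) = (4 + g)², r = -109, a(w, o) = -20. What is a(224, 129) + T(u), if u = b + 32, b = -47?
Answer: -100784/5341 ≈ -18.870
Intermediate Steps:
u = -15 (u = -47 + 32 = -15)
T(O) = 6036/5341 (T(O) = 81/((4 + 3)²) + 57/(-109) = 81/(7²) + 57*(-1/109) = 81/49 - 57/109 = 6036/5341)
a(224, 129) + T(u) = -20 + 6036/5341 = -100784/5341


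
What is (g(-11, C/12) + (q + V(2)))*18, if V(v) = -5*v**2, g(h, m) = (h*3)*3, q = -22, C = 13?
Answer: -2538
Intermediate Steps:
g(h, m) = 9*h (g(h, m) = (3*h)*3 = 9*h)
(g(-11, C/12) + (q + V(2)))*18 = (9*(-11) + (-22 - 5*2**2))*18 = (-99 + (-22 - 5*4))*18 = (-99 + (-22 - 20))*18 = (-99 - 42)*18 = -141*18 = -2538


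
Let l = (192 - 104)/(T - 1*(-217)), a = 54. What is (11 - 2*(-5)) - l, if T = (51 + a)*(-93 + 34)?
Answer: 62813/2989 ≈ 21.015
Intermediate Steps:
T = -6195 (T = (51 + 54)*(-93 + 34) = 105*(-59) = -6195)
l = -44/2989 (l = (192 - 104)/(-6195 - 1*(-217)) = 88/(-6195 + 217) = 88/(-5978) = 88*(-1/5978) = -44/2989 ≈ -0.014721)
(11 - 2*(-5)) - l = (11 - 2*(-5)) - 1*(-44/2989) = (11 + 10) + 44/2989 = 21 + 44/2989 = 62813/2989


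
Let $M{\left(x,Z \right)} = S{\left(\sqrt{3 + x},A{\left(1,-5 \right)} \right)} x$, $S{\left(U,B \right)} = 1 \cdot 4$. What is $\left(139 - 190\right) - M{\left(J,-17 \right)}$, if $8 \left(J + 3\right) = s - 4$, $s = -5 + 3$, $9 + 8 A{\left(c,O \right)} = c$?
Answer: $-36$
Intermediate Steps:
$A{\left(c,O \right)} = - \frac{9}{8} + \frac{c}{8}$
$s = -2$
$J = - \frac{15}{4}$ ($J = -3 + \frac{-2 - 4}{8} = -3 + \frac{1}{8} \left(-6\right) = -3 - \frac{3}{4} = - \frac{15}{4} \approx -3.75$)
$S{\left(U,B \right)} = 4$
$M{\left(x,Z \right)} = 4 x$
$\left(139 - 190\right) - M{\left(J,-17 \right)} = \left(139 - 190\right) - 4 \left(- \frac{15}{4}\right) = -51 - -15 = -51 + 15 = -36$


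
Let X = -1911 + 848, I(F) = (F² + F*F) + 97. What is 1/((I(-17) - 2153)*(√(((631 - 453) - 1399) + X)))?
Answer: I*√571/1687876 ≈ 1.4157e-5*I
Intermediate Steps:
I(F) = 97 + 2*F² (I(F) = (F² + F²) + 97 = 2*F² + 97 = 97 + 2*F²)
X = -1063
1/((I(-17) - 2153)*(√(((631 - 453) - 1399) + X))) = 1/(((97 + 2*(-17)²) - 2153)*(√(((631 - 453) - 1399) - 1063))) = 1/(((97 + 2*289) - 2153)*(√((178 - 1399) - 1063))) = 1/(((97 + 578) - 2153)*(√(-1221 - 1063))) = 1/((675 - 2153)*(√(-2284))) = 1/((-1478)*((2*I*√571))) = -(-1)*I*√571/1687876 = I*√571/1687876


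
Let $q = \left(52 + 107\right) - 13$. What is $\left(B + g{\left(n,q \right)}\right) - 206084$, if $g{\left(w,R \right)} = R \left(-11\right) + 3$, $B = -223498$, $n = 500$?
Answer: $-431185$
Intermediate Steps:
$q = 146$ ($q = 159 - 13 = 146$)
$g{\left(w,R \right)} = 3 - 11 R$ ($g{\left(w,R \right)} = - 11 R + 3 = 3 - 11 R$)
$\left(B + g{\left(n,q \right)}\right) - 206084 = \left(-223498 + \left(3 - 1606\right)\right) - 206084 = \left(-223498 - 1603\right) - 206084 = -225101 - 206084 = -431185$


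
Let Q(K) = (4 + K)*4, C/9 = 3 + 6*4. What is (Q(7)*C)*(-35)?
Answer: -374220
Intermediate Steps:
C = 243 (C = 9*(3 + 6*4) = 9*(3 + 24) = 9*27 = 243)
Q(K) = 16 + 4*K
(Q(7)*C)*(-35) = ((16 + 4*7)*243)*(-35) = ((16 + 28)*243)*(-35) = (44*243)*(-35) = 10692*(-35) = -374220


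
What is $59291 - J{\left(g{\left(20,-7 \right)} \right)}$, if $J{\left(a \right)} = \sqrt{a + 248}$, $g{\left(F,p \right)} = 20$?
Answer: $59291 - 2 \sqrt{67} \approx 59275.0$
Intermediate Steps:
$J{\left(a \right)} = \sqrt{248 + a}$
$59291 - J{\left(g{\left(20,-7 \right)} \right)} = 59291 - \sqrt{248 + 20} = 59291 - \sqrt{268} = 59291 - 2 \sqrt{67}$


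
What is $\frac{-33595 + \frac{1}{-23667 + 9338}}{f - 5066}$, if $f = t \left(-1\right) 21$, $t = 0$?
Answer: $\frac{240691378}{36295357} \approx 6.6315$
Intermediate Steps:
$f = 0$ ($f = 0 \left(-1\right) 21 = 0 \cdot 21 = 0$)
$\frac{-33595 + \frac{1}{-23667 + 9338}}{f - 5066} = \frac{-33595 + \frac{1}{-23667 + 9338}}{0 - 5066} = \frac{-33595 + \frac{1}{-14329}}{-5066} = \left(-33595 - \frac{1}{14329}\right) \left(- \frac{1}{5066}\right) = \left(- \frac{481382756}{14329}\right) \left(- \frac{1}{5066}\right) = \frac{240691378}{36295357}$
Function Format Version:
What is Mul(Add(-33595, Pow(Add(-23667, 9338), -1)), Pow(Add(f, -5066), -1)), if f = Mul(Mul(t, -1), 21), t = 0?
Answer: Rational(240691378, 36295357) ≈ 6.6315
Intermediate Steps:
f = 0 (f = Mul(Mul(0, -1), 21) = Mul(0, 21) = 0)
Mul(Add(-33595, Pow(Add(-23667, 9338), -1)), Pow(Add(f, -5066), -1)) = Mul(Add(-33595, Pow(Add(-23667, 9338), -1)), Pow(Add(0, -5066), -1)) = Mul(Add(-33595, Pow(-14329, -1)), Pow(-5066, -1)) = Mul(Add(-33595, Rational(-1, 14329)), Rational(-1, 5066)) = Mul(Rational(-481382756, 14329), Rational(-1, 5066)) = Rational(240691378, 36295357)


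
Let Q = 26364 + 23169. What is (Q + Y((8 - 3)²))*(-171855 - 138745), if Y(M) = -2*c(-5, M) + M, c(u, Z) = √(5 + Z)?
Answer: -15392714800 + 621200*√30 ≈ -1.5389e+10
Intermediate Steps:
Q = 49533
Y(M) = M - 2*√(5 + M) (Y(M) = -2*√(5 + M) + M = M - 2*√(5 + M))
(Q + Y((8 - 3)²))*(-171855 - 138745) = (49533 + ((8 - 3)² - 2*√(5 + (8 - 3)²)))*(-171855 - 138745) = (49533 + (5² - 2*√(5 + 5²)))*(-310600) = (49533 + (25 - 2*√(5 + 25)))*(-310600) = (49533 + (25 - 2*√30))*(-310600) = (49558 - 2*√30)*(-310600) = -15392714800 + 621200*√30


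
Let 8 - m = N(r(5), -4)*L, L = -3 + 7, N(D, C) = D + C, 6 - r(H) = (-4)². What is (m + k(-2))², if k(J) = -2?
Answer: 3844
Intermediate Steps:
r(H) = -10 (r(H) = 6 - 1*(-4)² = 6 - 1*16 = 6 - 16 = -10)
N(D, C) = C + D
L = 4
m = 64 (m = 8 - (-4 - 10)*4 = 8 - (-14)*4 = 8 - 1*(-56) = 8 + 56 = 64)
(m + k(-2))² = (64 - 2)² = 62² = 3844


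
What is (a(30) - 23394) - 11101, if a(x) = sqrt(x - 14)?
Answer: -34491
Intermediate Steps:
a(x) = sqrt(-14 + x)
(a(30) - 23394) - 11101 = (sqrt(-14 + 30) - 23394) - 11101 = (sqrt(16) - 23394) - 11101 = (4 - 23394) - 11101 = -23390 - 11101 = -34491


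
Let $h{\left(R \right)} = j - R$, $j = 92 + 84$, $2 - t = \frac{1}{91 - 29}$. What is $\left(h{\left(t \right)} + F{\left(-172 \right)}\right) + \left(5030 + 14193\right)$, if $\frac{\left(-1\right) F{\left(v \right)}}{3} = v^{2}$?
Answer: $- \frac{4300009}{62} \approx -69355.0$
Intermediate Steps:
$t = \frac{123}{62}$ ($t = 2 - \frac{1}{91 - 29} = 2 - \frac{1}{62} = \frac{123}{62} \approx 1.9839$)
$j = 176$
$F{\left(v \right)} = - 3 v^{2}$
$h{\left(R \right)} = 176 - R$
$\left(h{\left(t \right)} + F{\left(-172 \right)}\right) + \left(5030 + 14193\right) = \left(\left(176 - \frac{123}{62}\right) - 3 \left(-172\right)^{2}\right) + \left(5030 + 14193\right) = \left(\left(176 - \frac{123}{62}\right) - 88752\right) + 19223 = \left(\frac{10789}{62} - 88752\right) + 19223 = - \frac{5491835}{62} + 19223 = - \frac{4300009}{62}$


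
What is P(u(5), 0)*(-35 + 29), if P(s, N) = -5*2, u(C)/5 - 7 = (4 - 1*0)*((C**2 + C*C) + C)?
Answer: 60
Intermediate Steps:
u(C) = 35 + 20*C + 40*C**2 (u(C) = 35 + 5*((4 - 1*0)*((C**2 + C*C) + C)) = 35 + 5*((4 + 0)*((C**2 + C**2) + C)) = 35 + 5*(4*(2*C**2 + C)) = 35 + 5*(4*(C + 2*C**2)) = 35 + 5*(4*C + 8*C**2) = 35 + (20*C + 40*C**2) = 35 + 20*C + 40*C**2)
P(s, N) = -10
P(u(5), 0)*(-35 + 29) = -10*(-35 + 29) = -10*(-6) = 60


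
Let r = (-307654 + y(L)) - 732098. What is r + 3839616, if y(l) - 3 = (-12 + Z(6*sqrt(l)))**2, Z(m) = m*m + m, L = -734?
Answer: 701635539 - 317232*I*sqrt(734) ≈ 7.0164e+8 - 8.5946e+6*I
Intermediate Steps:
Z(m) = m + m**2 (Z(m) = m**2 + m = m + m**2)
y(l) = 3 + (-12 + 6*sqrt(l)*(1 + 6*sqrt(l)))**2 (y(l) = 3 + (-12 + (6*sqrt(l))*(1 + 6*sqrt(l)))**2 = 3 + (-12 + 6*sqrt(l)*(1 + 6*sqrt(l)))**2)
r = -1039749 + 36*(-4406 + I*sqrt(734))**2 (r = (-307654 + (3 + 36*(-2 + sqrt(-734) + 6*(-734))**2)) - 732098 = (-307654 + (3 + 36*(-2 + I*sqrt(734) - 4404)**2)) - 732098 = (-307654 + (3 + 36*(-4406 + I*sqrt(734))**2)) - 732098 = (-307651 + 36*(-4406 + I*sqrt(734))**2) - 732098 = -1039749 + 36*(-4406 + I*sqrt(734))**2 ≈ 6.978e+8 - 8.5946e+6*I)
r + 3839616 = (697795923 - 317232*I*sqrt(734)) + 3839616 = 701635539 - 317232*I*sqrt(734)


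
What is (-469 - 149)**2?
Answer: 381924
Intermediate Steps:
(-469 - 149)**2 = (-618)**2 = 381924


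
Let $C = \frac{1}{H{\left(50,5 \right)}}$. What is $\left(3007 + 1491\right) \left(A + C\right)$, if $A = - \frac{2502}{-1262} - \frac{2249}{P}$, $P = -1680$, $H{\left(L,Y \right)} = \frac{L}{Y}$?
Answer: $\frac{8156688943}{530040} \approx 15389.0$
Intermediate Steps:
$C = \frac{1}{10}$ ($C = \frac{1}{50 \cdot \frac{1}{5}} = \frac{1}{10} \approx 0.1$)
$A = \frac{3520799}{1060080}$ ($A = - \frac{2502}{-1262} - \frac{2249}{-1680} = \left(-2502\right) \left(- \frac{1}{1262}\right) - - \frac{2249}{1680} = \frac{1251}{631} + \frac{2249}{1680} = \frac{3520799}{1060080} \approx 3.3213$)
$\left(3007 + 1491\right) \left(A + C\right) = \left(3007 + 1491\right) \left(\frac{3520799}{1060080} + \frac{1}{10}\right) = 4498 \cdot \frac{3626807}{1060080} = \frac{8156688943}{530040}$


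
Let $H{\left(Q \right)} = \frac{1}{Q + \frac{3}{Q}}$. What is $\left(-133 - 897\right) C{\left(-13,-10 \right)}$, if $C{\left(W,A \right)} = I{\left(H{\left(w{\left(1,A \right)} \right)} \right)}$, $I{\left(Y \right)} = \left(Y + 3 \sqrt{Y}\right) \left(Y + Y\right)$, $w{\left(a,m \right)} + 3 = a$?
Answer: $- \frac{8240}{49} + \frac{12360 i \sqrt{14}}{49} \approx -168.16 + 943.81 i$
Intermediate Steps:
$w{\left(a,m \right)} = -3 + a$
$I{\left(Y \right)} = 2 Y \left(Y + 3 \sqrt{Y}\right)$ ($I{\left(Y \right)} = \left(Y + 3 \sqrt{Y}\right) 2 Y = 2 Y \left(Y + 3 \sqrt{Y}\right)$)
$C{\left(W,A \right)} = \frac{8}{49} - \frac{12 i \sqrt{14}}{49}$ ($C{\left(W,A \right)} = 2 \left(\frac{-3 + 1}{3 + \left(-3 + 1\right)^{2}}\right)^{2} + 6 \left(\frac{-3 + 1}{3 + \left(-3 + 1\right)^{2}}\right)^{\frac{3}{2}} = 2 \left(- \frac{2}{3 + \left(-2\right)^{2}}\right)^{2} + 6 \left(- \frac{2}{3 + \left(-2\right)^{2}}\right)^{\frac{3}{2}} = 2 \left(- \frac{2}{3 + 4}\right)^{2} + 6 \left(- \frac{2}{3 + 4}\right)^{\frac{3}{2}} = 2 \left(- \frac{2}{7}\right)^{2} + 6 \left(- \frac{2}{7}\right)^{\frac{3}{2}} = 2 \cdot \frac{4}{49} + 6 \left(- \frac{2 i \sqrt{14}}{49}\right) = \frac{8}{49} - \frac{12 i \sqrt{14}}{49}$)
$\left(-133 - 897\right) C{\left(-13,-10 \right)} = \left(-133 - 897\right) \left(\frac{8}{49} - \frac{12 i \sqrt{14}}{49}\right) = - 1030 \left(\frac{8}{49} - \frac{12 i \sqrt{14}}{49}\right) = - \frac{8240}{49} + \frac{12360 i \sqrt{14}}{49}$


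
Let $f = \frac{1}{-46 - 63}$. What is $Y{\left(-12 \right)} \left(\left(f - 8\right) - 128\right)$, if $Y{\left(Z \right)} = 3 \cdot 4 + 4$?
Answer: $- \frac{237200}{109} \approx -2176.1$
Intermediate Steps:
$f = - \frac{1}{109}$ ($f = \frac{1}{-109} = - \frac{1}{109} \approx -0.0091743$)
$Y{\left(Z \right)} = 16$ ($Y{\left(Z \right)} = 12 + 4 = 16$)
$Y{\left(-12 \right)} \left(\left(f - 8\right) - 128\right) = 16 \left(\left(- \frac{1}{109} - 8\right) - 128\right) = 16 \left(- \frac{873}{109} - 128\right) = 16 \left(- \frac{14825}{109}\right) = - \frac{237200}{109}$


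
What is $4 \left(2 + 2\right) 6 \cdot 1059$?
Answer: $101664$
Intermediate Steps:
$4 \left(2 + 2\right) 6 \cdot 1059 = 4 \cdot 4 \cdot 6 \cdot 1059 = 4 \cdot 24 \cdot 1059 = 96 \cdot 1059 = 101664$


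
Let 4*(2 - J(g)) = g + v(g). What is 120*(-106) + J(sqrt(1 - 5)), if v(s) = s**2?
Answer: -12717 - I/2 ≈ -12717.0 - 0.5*I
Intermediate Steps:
J(g) = 2 - g/4 - g**2/4 (J(g) = 2 - (g + g**2)/4 = 2 + (-g/4 - g**2/4) = 2 - g/4 - g**2/4)
120*(-106) + J(sqrt(1 - 5)) = 120*(-106) + (2 - sqrt(1 - 5)/4 - (sqrt(1 - 5))**2/4) = -12720 + (2 - I/2 - (sqrt(-4))**2/4) = -12720 + (2 - I/2 - (2*I)**2/4) = -12720 + (2 - I/2 - 1/4*(-4)) = -12720 + (2 - I/2 + 1) = -12720 + (3 - I/2) = -12717 - I/2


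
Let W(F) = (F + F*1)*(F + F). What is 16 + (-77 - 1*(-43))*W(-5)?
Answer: -3384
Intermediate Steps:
W(F) = 4*F² (W(F) = (F + F)*(2*F) = (2*F)*(2*F) = 4*F²)
16 + (-77 - 1*(-43))*W(-5) = 16 + (-77 - 1*(-43))*(4*(-5)²) = 16 + (-77 + 43)*(4*25) = 16 - 34*100 = 16 - 3400 = -3384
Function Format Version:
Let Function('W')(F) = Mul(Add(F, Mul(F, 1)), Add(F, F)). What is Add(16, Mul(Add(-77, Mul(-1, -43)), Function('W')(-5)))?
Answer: -3384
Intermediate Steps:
Function('W')(F) = Mul(4, Pow(F, 2)) (Function('W')(F) = Mul(Add(F, F), Mul(2, F)) = Mul(Mul(2, F), Mul(2, F)) = Mul(4, Pow(F, 2)))
Add(16, Mul(Add(-77, Mul(-1, -43)), Function('W')(-5))) = Add(16, Mul(Add(-77, Mul(-1, -43)), Mul(4, Pow(-5, 2)))) = Add(16, Mul(Add(-77, 43), Mul(4, 25))) = Add(16, Mul(-34, 100)) = Add(16, -3400) = -3384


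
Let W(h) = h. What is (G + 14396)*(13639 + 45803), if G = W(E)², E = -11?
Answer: 862919514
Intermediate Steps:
G = 121 (G = (-11)² = 121)
(G + 14396)*(13639 + 45803) = (121 + 14396)*(13639 + 45803) = 14517*59442 = 862919514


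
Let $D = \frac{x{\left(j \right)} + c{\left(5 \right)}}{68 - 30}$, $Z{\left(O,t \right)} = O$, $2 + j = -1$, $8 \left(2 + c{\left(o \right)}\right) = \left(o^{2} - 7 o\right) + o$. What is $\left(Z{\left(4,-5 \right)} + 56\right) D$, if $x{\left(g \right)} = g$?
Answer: $- \frac{675}{76} \approx -8.8816$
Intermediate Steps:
$c{\left(o \right)} = -2 - \frac{3 o}{4} + \frac{o^{2}}{8}$ ($c{\left(o \right)} = -2 + \frac{\left(o^{2} - 7 o\right) + o}{8} = -2 + \frac{o^{2} - 6 o}{8} = -2 + \left(- \frac{3 o}{4} + \frac{o^{2}}{8}\right) = -2 - \frac{3 o}{4} + \frac{o^{2}}{8}$)
$j = -3$ ($j = -2 - 1 = -3$)
$D = - \frac{45}{304}$ ($D = \frac{-3 - \left(\frac{23}{4} - \frac{25}{8}\right)}{68 - 30} = \frac{-3 - \frac{21}{8}}{38} = \left(-3 - \frac{21}{8}\right) \frac{1}{38} = \left(- \frac{45}{8}\right) \frac{1}{38} = - \frac{45}{304} \approx -0.14803$)
$\left(Z{\left(4,-5 \right)} + 56\right) D = \left(4 + 56\right) \left(- \frac{45}{304}\right) = 60 \left(- \frac{45}{304}\right) = - \frac{675}{76}$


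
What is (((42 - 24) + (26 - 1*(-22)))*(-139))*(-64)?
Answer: 587136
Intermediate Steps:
(((42 - 24) + (26 - 1*(-22)))*(-139))*(-64) = ((18 + (26 + 22))*(-139))*(-64) = ((18 + 48)*(-139))*(-64) = (66*(-139))*(-64) = -9174*(-64) = 587136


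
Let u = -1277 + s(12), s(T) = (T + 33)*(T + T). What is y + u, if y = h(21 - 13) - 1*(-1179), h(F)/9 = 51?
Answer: 1441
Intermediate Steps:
h(F) = 459 (h(F) = 9*51 = 459)
s(T) = 2*T*(33 + T) (s(T) = (33 + T)*(2*T) = 2*T*(33 + T))
y = 1638 (y = 459 - 1*(-1179) = 459 + 1179 = 1638)
u = -197 (u = -1277 + 2*12*(33 + 12) = -1277 + 2*12*45 = -1277 + 1080 = -197)
y + u = 1638 - 197 = 1441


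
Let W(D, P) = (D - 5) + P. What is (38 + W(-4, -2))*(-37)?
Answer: -999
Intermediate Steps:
W(D, P) = -5 + D + P (W(D, P) = (-5 + D) + P = -5 + D + P)
(38 + W(-4, -2))*(-37) = (38 + (-5 - 4 - 2))*(-37) = (38 - 11)*(-37) = 27*(-37) = -999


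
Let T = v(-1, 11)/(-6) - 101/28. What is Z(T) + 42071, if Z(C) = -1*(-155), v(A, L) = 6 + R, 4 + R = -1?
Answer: 42226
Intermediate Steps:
R = -5 (R = -4 - 1 = -5)
v(A, L) = 1 (v(A, L) = 6 - 5 = 1)
T = -317/84 (T = 1/(-6) - 101/28 = 1*(-1/6) - 101*1/28 = -1/6 - 101/28 = -317/84 ≈ -3.7738)
Z(C) = 155
Z(T) + 42071 = 155 + 42071 = 42226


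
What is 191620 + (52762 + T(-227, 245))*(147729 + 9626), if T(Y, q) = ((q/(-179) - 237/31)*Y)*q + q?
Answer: 484007248494495/5549 ≈ 8.7224e+10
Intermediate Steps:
T(Y, q) = q + Y*q*(-237/31 - q/179) (T(Y, q) = ((q*(-1/179) - 237*1/31)*Y)*q + q = ((-q/179 - 237/31)*Y)*q + q = ((-237/31 - q/179)*Y)*q + q = (Y*(-237/31 - q/179))*q + q = Y*q*(-237/31 - q/179) + q = q + Y*q*(-237/31 - q/179))
191620 + (52762 + T(-227, 245))*(147729 + 9626) = 191620 + (52762 + (1/5549)*245*(5549 - 42423*(-227) - 31*(-227)*245))*(147729 + 9626) = 191620 + (52762 + (1/5549)*245*(5549 + 9630021 + 1724065))*157355 = 191620 + (52762 + (1/5549)*245*11359635)*157355 = 191620 + (52762 + 2783110575/5549)*157355 = 191620 + (3075886913/5549)*157355 = 191620 + 484006185195115/5549 = 484007248494495/5549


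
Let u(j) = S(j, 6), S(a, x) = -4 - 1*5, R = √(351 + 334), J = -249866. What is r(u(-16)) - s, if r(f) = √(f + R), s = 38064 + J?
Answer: 211802 + √(-9 + √685) ≈ 2.1181e+5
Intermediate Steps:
s = -211802 (s = 38064 - 249866 = -211802)
R = √685 ≈ 26.173
S(a, x) = -9 (S(a, x) = -4 - 5 = -9)
u(j) = -9
r(f) = √(f + √685)
r(u(-16)) - s = √(-9 + √685) - 1*(-211802) = √(-9 + √685) + 211802 = 211802 + √(-9 + √685)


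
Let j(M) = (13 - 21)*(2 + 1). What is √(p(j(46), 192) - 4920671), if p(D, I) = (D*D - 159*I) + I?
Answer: I*√4950431 ≈ 2225.0*I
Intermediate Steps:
j(M) = -24 (j(M) = -8*3 = -24)
p(D, I) = D² - 158*I (p(D, I) = (D² - 159*I) + I = D² - 158*I)
√(p(j(46), 192) - 4920671) = √(((-24)² - 158*192) - 4920671) = √((576 - 30336) - 4920671) = √(-29760 - 4920671) = √(-4950431) = I*√4950431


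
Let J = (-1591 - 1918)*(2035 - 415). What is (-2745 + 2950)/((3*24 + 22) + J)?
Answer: -5/138646 ≈ -3.6063e-5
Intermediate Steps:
J = -5684580 (J = -3509*1620 = -5684580)
(-2745 + 2950)/((3*24 + 22) + J) = (-2745 + 2950)/((3*24 + 22) - 5684580) = 205/((72 + 22) - 5684580) = 205/(94 - 5684580) = 205/(-5684486) = 205*(-1/5684486) = -5/138646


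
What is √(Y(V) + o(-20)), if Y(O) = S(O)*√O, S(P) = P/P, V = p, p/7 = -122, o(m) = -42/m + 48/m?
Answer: √(-30 + 100*I*√854)/10 ≈ 3.8029 + 3.8422*I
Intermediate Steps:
o(m) = 6/m
p = -854 (p = 7*(-122) = -854)
V = -854
S(P) = 1
Y(O) = √O (Y(O) = 1*√O = √O)
√(Y(V) + o(-20)) = √(√(-854) + 6/(-20)) = √(I*√854 + 6*(-1/20)) = √(I*√854 - 3/10) = √(-3/10 + I*√854)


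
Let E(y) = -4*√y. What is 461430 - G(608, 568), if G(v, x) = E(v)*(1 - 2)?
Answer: 461430 - 16*√38 ≈ 4.6133e+5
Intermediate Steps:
G(v, x) = 4*√v (G(v, x) = (-4*√v)*(1 - 2) = -4*√v*(-1) = 4*√v)
461430 - G(608, 568) = 461430 - 4*√608 = 461430 - 4*4*√38 = 461430 - 16*√38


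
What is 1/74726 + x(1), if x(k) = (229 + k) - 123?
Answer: 7995683/74726 ≈ 107.00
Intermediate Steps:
x(k) = 106 + k
1/74726 + x(1) = 1/74726 + (106 + 1) = 1/74726 + 107 = 7995683/74726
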